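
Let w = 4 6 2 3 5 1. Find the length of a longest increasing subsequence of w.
3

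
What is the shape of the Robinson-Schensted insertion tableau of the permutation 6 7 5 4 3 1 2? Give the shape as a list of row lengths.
Row-insert each entry into an empty tableau.

After inserting 6: P = [[6]].
After inserting 7: P = [[6, 7]].
After inserting 5: P = [[5, 7], [6]].
After inserting 4: P = [[4, 7], [5], [6]].
After inserting 3: P = [[3, 7], [4], [5], [6]].
After inserting 1: P = [[1, 7], [3], [4], [5], [6]].
After inserting 2: P = [[1, 2], [3, 7], [4], [5], [6]].

The final insertion tableau P = [[1, 2], [3, 7], [4], [5], [6]] has shape [2, 2, 1, 1, 1].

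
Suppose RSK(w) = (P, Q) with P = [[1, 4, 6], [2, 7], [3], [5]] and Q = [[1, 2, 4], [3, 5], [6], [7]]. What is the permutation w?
Reverse the RSK construction: for i from n down to 1, find the cell of Q containing i, remove the entry at that cell from P, and reverse-bump it up through P; the value ejected from row 1 is w(i).

Step i=7: Q has 7 at row 4, column 1; remove 5 from row 4 of P and reverse-bump: 5 enters row 3 and ejects 3; 3 enters row 2 and ejects 2; 2 enters row 1 and ejects 1. So w(7) = 1. P is now [[2, 4, 6], [3, 7], [5]].
Step i=6: Q has 6 at row 3, column 1; remove 5 from row 3 of P and reverse-bump: 5 enters row 2 and ejects 3; 3 enters row 1 and ejects 2. So w(6) = 2. P is now [[3, 4, 6], [5, 7]].
Step i=5: Q has 5 at row 2, column 2; remove 7 from row 2 of P and reverse-bump: 7 enters row 1 and ejects 6. So w(5) = 6. P is now [[3, 4, 7], [5]].
Step i=4: Q has 4 at row 1, column 3; remove that cell from P, ejecting 7. So w(4) = 7. P is now [[3, 4], [5]].
Step i=3: Q has 3 at row 2, column 1; remove 5 from row 2 of P and reverse-bump: 5 enters row 1 and ejects 4. So w(3) = 4. P is now [[3, 5]].
Step i=2: Q has 2 at row 1, column 2; remove that cell from P, ejecting 5. So w(2) = 5. P is now [[3]].
Step i=1: Q has 1 at row 1, column 1; remove that cell from P, ejecting 3. So w(1) = 3. P is now [].

So w = 3 5 4 7 6 2 1.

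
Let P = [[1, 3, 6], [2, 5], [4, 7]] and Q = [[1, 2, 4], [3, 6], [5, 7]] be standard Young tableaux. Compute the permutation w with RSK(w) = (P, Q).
Reverse the RSK construction: for i from n down to 1, find the cell of Q containing i, remove the entry at that cell from P, and reverse-bump it up through P; the value ejected from row 1 is w(i).

Step i=7: Q has 7 at row 3, column 2; remove 7 from row 3 of P and reverse-bump: 7 enters row 2 and ejects 5; 5 enters row 1 and ejects 3. So w(7) = 3. P is now [[1, 5, 6], [2, 7], [4]].
Step i=6: Q has 6 at row 2, column 2; remove 7 from row 2 of P and reverse-bump: 7 enters row 1 and ejects 6. So w(6) = 6. P is now [[1, 5, 7], [2], [4]].
Step i=5: Q has 5 at row 3, column 1; remove 4 from row 3 of P and reverse-bump: 4 enters row 2 and ejects 2; 2 enters row 1 and ejects 1. So w(5) = 1. P is now [[2, 5, 7], [4]].
Step i=4: Q has 4 at row 1, column 3; remove that cell from P, ejecting 7. So w(4) = 7. P is now [[2, 5], [4]].
Step i=3: Q has 3 at row 2, column 1; remove 4 from row 2 of P and reverse-bump: 4 enters row 1 and ejects 2. So w(3) = 2. P is now [[4, 5]].
Step i=2: Q has 2 at row 1, column 2; remove that cell from P, ejecting 5. So w(2) = 5. P is now [[4]].
Step i=1: Q has 1 at row 1, column 1; remove that cell from P, ejecting 4. So w(1) = 4. P is now [].

So w = 4 5 2 7 1 6 3.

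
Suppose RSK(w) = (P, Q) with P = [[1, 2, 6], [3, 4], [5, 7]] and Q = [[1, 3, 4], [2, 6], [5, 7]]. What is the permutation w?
5 3 4 7 1 6 2

Reverse the RSK construction: for i from n down to 1, find the cell of Q containing i, remove the entry at that cell from P, and reverse-bump it up through P; the value ejected from row 1 is w(i).

Step i=7: Q has 7 at row 3, column 2; remove 7 from row 3 of P and reverse-bump: 7 enters row 2 and ejects 4; 4 enters row 1 and ejects 2. So w(7) = 2. P is now [[1, 4, 6], [3, 7], [5]].
Step i=6: Q has 6 at row 2, column 2; remove 7 from row 2 of P and reverse-bump: 7 enters row 1 and ejects 6. So w(6) = 6. P is now [[1, 4, 7], [3], [5]].
Step i=5: Q has 5 at row 3, column 1; remove 5 from row 3 of P and reverse-bump: 5 enters row 2 and ejects 3; 3 enters row 1 and ejects 1. So w(5) = 1. P is now [[3, 4, 7], [5]].
Step i=4: Q has 4 at row 1, column 3; remove that cell from P, ejecting 7. So w(4) = 7. P is now [[3, 4], [5]].
Step i=3: Q has 3 at row 1, column 2; remove that cell from P, ejecting 4. So w(3) = 4. P is now [[3], [5]].
Step i=2: Q has 2 at row 2, column 1; remove 5 from row 2 of P and reverse-bump: 5 enters row 1 and ejects 3. So w(2) = 3. P is now [[5]].
Step i=1: Q has 1 at row 1, column 1; remove that cell from P, ejecting 5. So w(1) = 5. P is now [].

So w = 5 3 4 7 1 6 2.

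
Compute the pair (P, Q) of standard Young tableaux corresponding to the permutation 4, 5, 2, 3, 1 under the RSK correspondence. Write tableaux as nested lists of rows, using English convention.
Insert each entry of the permutation into P by Schensted row insertion, recording in Q the position of each new cell.

Insert 4: appended to row 1. P = [[4]].
Insert 5: appended to row 1. P = [[4, 5]].
Insert 2: 2 bumps 4 from row 1; 4 starts row 2. P = [[2, 5], [4]].
Insert 3: 3 bumps 5 from row 1; 5 appends to row 2. P = [[2, 3], [4, 5]].
Insert 1: 1 bumps 2 from row 1; 2 bumps 4 from row 2; 4 starts row 3. P = [[1, 3], [2, 5], [4]].

So P = [[1, 3], [2, 5], [4]], Q = [[1, 2], [3, 4], [5]].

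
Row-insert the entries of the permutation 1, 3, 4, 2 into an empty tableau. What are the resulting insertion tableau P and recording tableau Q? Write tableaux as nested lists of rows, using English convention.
Insert each entry of the permutation into P by Schensted row insertion, recording in Q the position of each new cell.

Insert 1: appended to row 1. P = [[1]].
Insert 3: appended to row 1. P = [[1, 3]].
Insert 4: appended to row 1. P = [[1, 3, 4]].
Insert 2: 2 bumps 3 from row 1; 3 starts row 2. P = [[1, 2, 4], [3]].

So P = [[1, 2, 4], [3]], Q = [[1, 2, 3], [4]].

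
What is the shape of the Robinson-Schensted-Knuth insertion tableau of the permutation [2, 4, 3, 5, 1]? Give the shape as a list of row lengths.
[3, 1, 1]

RSK row insertion gives P = [[1, 3, 5], [2], [4]], which has shape [3, 1, 1].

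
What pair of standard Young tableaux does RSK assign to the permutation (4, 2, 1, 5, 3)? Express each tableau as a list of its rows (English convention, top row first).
P = [[1, 3], [2, 5], [4]], Q = [[1, 4], [2, 5], [3]]

Insert each entry of the permutation into P by Schensted row insertion, recording in Q the position of each new cell.

Insert 4: appended to row 1. P = [[4]], Q = [[1]].
Insert 2: 2 bumps 4 from row 1; 4 starts row 2. P = [[2], [4]], Q = [[1], [2]].
Insert 1: 1 bumps 2 from row 1; 2 bumps 4 from row 2; 4 starts row 3. P = [[1], [2], [4]], Q = [[1], [2], [3]].
Insert 5: appended to row 1. P = [[1, 5], [2], [4]], Q = [[1, 4], [2], [3]].
Insert 3: 3 bumps 5 from row 1; 5 appends to row 2. P = [[1, 3], [2, 5], [4]], Q = [[1, 4], [2, 5], [3]].

So P = [[1, 3], [2, 5], [4]], Q = [[1, 4], [2, 5], [3]].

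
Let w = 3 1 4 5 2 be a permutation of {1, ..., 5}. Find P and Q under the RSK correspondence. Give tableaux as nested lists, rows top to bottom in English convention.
Insert each entry of the permutation into P by Schensted row insertion, recording in Q the position of each new cell.

Insert 3: appended to row 1. P = [[3]].
Insert 1: 1 bumps 3 from row 1; 3 starts row 2. P = [[1], [3]].
Insert 4: appended to row 1. P = [[1, 4], [3]].
Insert 5: appended to row 1. P = [[1, 4, 5], [3]].
Insert 2: 2 bumps 4 from row 1; 4 appends to row 2. P = [[1, 2, 5], [3, 4]].

So P = [[1, 2, 5], [3, 4]], Q = [[1, 3, 4], [2, 5]].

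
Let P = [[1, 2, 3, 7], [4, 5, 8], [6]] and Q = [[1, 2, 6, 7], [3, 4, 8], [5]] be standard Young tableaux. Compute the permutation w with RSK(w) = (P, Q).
4 6 1 5 2 3 8 7

Reverse RSK: for i = n, n-1, ..., 1, locate i in Q, remove the corresponding corner cell from P, and reverse-bump its entry up through P; the value ejected from row 1 is w(i).

So w = 4 6 1 5 2 3 8 7.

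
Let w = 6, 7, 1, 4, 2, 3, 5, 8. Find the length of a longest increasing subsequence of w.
5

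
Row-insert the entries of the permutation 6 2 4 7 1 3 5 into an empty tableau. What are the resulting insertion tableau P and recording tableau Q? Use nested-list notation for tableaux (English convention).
Insert each entry of the permutation into P by Schensted row insertion, recording in Q the position of each new cell.

Insert 6: appended to row 1. P = [[6]].
Insert 2: 2 bumps 6 from row 1; 6 starts row 2. P = [[2], [6]].
Insert 4: appended to row 1. P = [[2, 4], [6]].
Insert 7: appended to row 1. P = [[2, 4, 7], [6]].
Insert 1: 1 bumps 2 from row 1; 2 bumps 6 from row 2; 6 starts row 3. P = [[1, 4, 7], [2], [6]].
Insert 3: 3 bumps 4 from row 1; 4 appends to row 2. P = [[1, 3, 7], [2, 4], [6]].
Insert 5: 5 bumps 7 from row 1; 7 appends to row 2. P = [[1, 3, 5], [2, 4, 7], [6]].

So P = [[1, 3, 5], [2, 4, 7], [6]], Q = [[1, 3, 4], [2, 6, 7], [5]].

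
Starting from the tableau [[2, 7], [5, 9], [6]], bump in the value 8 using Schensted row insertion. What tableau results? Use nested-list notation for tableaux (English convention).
[[2, 7, 8], [5, 9], [6]]

8 is larger than every entry of row 1, so it is appended to row 1. The new tableau is [[2, 7, 8], [5, 9], [6]].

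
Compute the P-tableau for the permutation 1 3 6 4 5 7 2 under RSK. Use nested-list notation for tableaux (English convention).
Insert 1: appended to row 1. P = [[1]].
Insert 3: appended to row 1. P = [[1, 3]].
Insert 6: appended to row 1. P = [[1, 3, 6]].
Insert 4: 4 bumps 6 from row 1; 6 starts row 2. P = [[1, 3, 4], [6]].
Insert 5: appended to row 1. P = [[1, 3, 4, 5], [6]].
Insert 7: appended to row 1. P = [[1, 3, 4, 5, 7], [6]].
Insert 2: 2 bumps 3 from row 1; 3 bumps 6 from row 2; 6 starts row 3. P = [[1, 2, 4, 5, 7], [3], [6]].

So P = [[1, 2, 4, 5, 7], [3], [6]].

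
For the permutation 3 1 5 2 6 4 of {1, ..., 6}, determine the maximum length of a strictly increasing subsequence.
3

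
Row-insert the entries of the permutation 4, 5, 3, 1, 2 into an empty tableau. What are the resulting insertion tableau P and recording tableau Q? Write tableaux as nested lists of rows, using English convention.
Insert each entry of the permutation into P by Schensted row insertion, recording in Q the position of each new cell.

Insert 4: appended to row 1. P = [[4]].
Insert 5: appended to row 1. P = [[4, 5]].
Insert 3: 3 bumps 4 from row 1; 4 starts row 2. P = [[3, 5], [4]].
Insert 1: 1 bumps 3 from row 1; 3 bumps 4 from row 2; 4 starts row 3. P = [[1, 5], [3], [4]].
Insert 2: 2 bumps 5 from row 1; 5 appends to row 2. P = [[1, 2], [3, 5], [4]].

So P = [[1, 2], [3, 5], [4]], Q = [[1, 2], [3, 5], [4]].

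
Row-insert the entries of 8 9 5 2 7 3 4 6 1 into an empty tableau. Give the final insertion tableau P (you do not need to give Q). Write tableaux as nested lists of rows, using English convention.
Insert 8: appended to row 1. P = [[8]].
Insert 9: appended to row 1. P = [[8, 9]].
Insert 5: 5 bumps 8 from row 1; 8 starts row 2. P = [[5, 9], [8]].
Insert 2: 2 bumps 5 from row 1; 5 bumps 8 from row 2; 8 starts row 3. P = [[2, 9], [5], [8]].
Insert 7: 7 bumps 9 from row 1; 9 appends to row 2. P = [[2, 7], [5, 9], [8]].
Insert 3: 3 bumps 7 from row 1; 7 bumps 9 from row 2; 9 appends to row 3. P = [[2, 3], [5, 7], [8, 9]].
Insert 4: appended to row 1. P = [[2, 3, 4], [5, 7], [8, 9]].
Insert 6: appended to row 1. P = [[2, 3, 4, 6], [5, 7], [8, 9]].
Insert 1: 1 bumps 2 from row 1; 2 bumps 5 from row 2; 5 bumps 8 from row 3; 8 starts row 4. P = [[1, 3, 4, 6], [2, 7], [5, 9], [8]].

So P = [[1, 3, 4, 6], [2, 7], [5, 9], [8]].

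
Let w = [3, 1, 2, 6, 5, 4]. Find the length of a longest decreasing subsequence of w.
3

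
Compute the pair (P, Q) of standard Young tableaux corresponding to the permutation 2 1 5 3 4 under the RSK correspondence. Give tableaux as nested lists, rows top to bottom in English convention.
P = [[1, 3, 4], [2, 5]], Q = [[1, 3, 5], [2, 4]]

Insert each entry of the permutation into P by Schensted row insertion, recording in Q the position of each new cell.

After inserting 2: P = [[2]].
After inserting 1: P = [[1], [2]].
After inserting 5: P = [[1, 5], [2]].
After inserting 3: P = [[1, 3], [2, 5]].
After inserting 4: P = [[1, 3, 4], [2, 5]].

So P = [[1, 3, 4], [2, 5]], Q = [[1, 3, 5], [2, 4]].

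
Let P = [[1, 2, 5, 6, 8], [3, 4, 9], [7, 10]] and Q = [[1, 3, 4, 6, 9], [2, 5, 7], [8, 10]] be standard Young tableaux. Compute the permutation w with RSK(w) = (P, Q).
Reverse the RSK construction: for i from n down to 1, find the cell of Q containing i, remove the entry at that cell from P, and reverse-bump it up through P; the value ejected from row 1 is w(i).

Step i=10: Q has 10 at row 3, column 2; remove 10 from row 3 of P and reverse-bump: 10 enters row 2 and ejects 9; 9 enters row 1 and ejects 8. So w(10) = 8. P is now [[1, 2, 5, 6, 9], [3, 4, 10], [7]].
Step i=9: Q has 9 at row 1, column 5; remove that cell from P, ejecting 9. So w(9) = 9. P is now [[1, 2, 5, 6], [3, 4, 10], [7]].
Step i=8: Q has 8 at row 3, column 1; remove 7 from row 3 of P and reverse-bump: 7 enters row 2 and ejects 4; 4 enters row 1 and ejects 2. So w(8) = 2. P is now [[1, 4, 5, 6], [3, 7, 10]].
Step i=7: Q has 7 at row 2, column 3; remove 10 from row 2 of P and reverse-bump: 10 enters row 1 and ejects 6. So w(7) = 6. P is now [[1, 4, 5, 10], [3, 7]].
Step i=6: Q has 6 at row 1, column 4; remove that cell from P, ejecting 10. So w(6) = 10. P is now [[1, 4, 5], [3, 7]].
Step i=5: Q has 5 at row 2, column 2; remove 7 from row 2 of P and reverse-bump: 7 enters row 1 and ejects 5. So w(5) = 5. P is now [[1, 4, 7], [3]].
Step i=4: Q has 4 at row 1, column 3; remove that cell from P, ejecting 7. So w(4) = 7. P is now [[1, 4], [3]].
Step i=3: Q has 3 at row 1, column 2; remove that cell from P, ejecting 4. So w(3) = 4. P is now [[1], [3]].
Step i=2: Q has 2 at row 2, column 1; remove 3 from row 2 of P and reverse-bump: 3 enters row 1 and ejects 1. So w(2) = 1. P is now [[3]].
Step i=1: Q has 1 at row 1, column 1; remove that cell from P, ejecting 3. So w(1) = 3. P is now [].

So w = 3 1 4 7 5 10 6 2 9 8.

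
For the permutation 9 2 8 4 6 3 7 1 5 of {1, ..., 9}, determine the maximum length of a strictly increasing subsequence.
4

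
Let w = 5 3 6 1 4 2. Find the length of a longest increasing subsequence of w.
2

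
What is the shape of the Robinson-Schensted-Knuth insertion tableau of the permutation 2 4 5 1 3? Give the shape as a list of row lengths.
RSK row insertion gives P = [[1, 3, 5], [2, 4]], which has shape [3, 2].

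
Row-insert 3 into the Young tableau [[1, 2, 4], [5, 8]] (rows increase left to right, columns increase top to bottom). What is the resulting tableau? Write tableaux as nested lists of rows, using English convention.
In row 1, 3 replaces 4 (the leftmost entry greater than 3); 4 is bumped to row 2. In row 2, 4 replaces 5 (the leftmost entry greater than 4); 5 is bumped to row 3. 5 starts a new row 3. The new tableau is [[1, 2, 3], [4, 8], [5]].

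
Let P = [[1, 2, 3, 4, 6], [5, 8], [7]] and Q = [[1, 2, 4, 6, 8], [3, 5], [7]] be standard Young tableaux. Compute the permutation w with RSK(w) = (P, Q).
Reverse the RSK construction: for i from n down to 1, find the cell of Q containing i, remove the entry at that cell from P, and reverse-bump it up through P; the value ejected from row 1 is w(i).

Step i=8: Q has 8 at row 1, column 5; remove that cell from P, ejecting 6. So w(8) = 6. P is now [[1, 2, 3, 4], [5, 8], [7]].
Step i=7: Q has 7 at row 3, column 1; remove 7 from row 3 of P and reverse-bump: 7 enters row 2 and ejects 5; 5 enters row 1 and ejects 4. So w(7) = 4. P is now [[1, 2, 3, 5], [7, 8]].
Step i=6: Q has 6 at row 1, column 4; remove that cell from P, ejecting 5. So w(6) = 5. P is now [[1, 2, 3], [7, 8]].
Step i=5: Q has 5 at row 2, column 2; remove 8 from row 2 of P and reverse-bump: 8 enters row 1 and ejects 3. So w(5) = 3. P is now [[1, 2, 8], [7]].
Step i=4: Q has 4 at row 1, column 3; remove that cell from P, ejecting 8. So w(4) = 8. P is now [[1, 2], [7]].
Step i=3: Q has 3 at row 2, column 1; remove 7 from row 2 of P and reverse-bump: 7 enters row 1 and ejects 2. So w(3) = 2. P is now [[1, 7]].
Step i=2: Q has 2 at row 1, column 2; remove that cell from P, ejecting 7. So w(2) = 7. P is now [[1]].
Step i=1: Q has 1 at row 1, column 1; remove that cell from P, ejecting 1. So w(1) = 1. P is now [].

So w = 1 7 2 8 3 5 4 6.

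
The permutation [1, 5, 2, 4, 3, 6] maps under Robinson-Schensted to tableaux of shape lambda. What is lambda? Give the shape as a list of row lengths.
Row-insert each entry into an empty tableau.

After inserting 1: P = [[1]].
After inserting 5: P = [[1, 5]].
After inserting 2: P = [[1, 2], [5]].
After inserting 4: P = [[1, 2, 4], [5]].
After inserting 3: P = [[1, 2, 3], [4], [5]].
After inserting 6: P = [[1, 2, 3, 6], [4], [5]].

The final insertion tableau P = [[1, 2, 3, 6], [4], [5]] has shape [4, 1, 1].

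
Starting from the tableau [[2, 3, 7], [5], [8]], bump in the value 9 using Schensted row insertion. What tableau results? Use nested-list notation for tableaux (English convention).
9 is larger than every entry of row 1, so it is appended to row 1. The new tableau is [[2, 3, 7, 9], [5], [8]].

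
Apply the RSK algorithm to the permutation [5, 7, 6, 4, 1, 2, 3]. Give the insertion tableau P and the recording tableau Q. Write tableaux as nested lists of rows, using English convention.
Insert each entry of the permutation into P by Schensted row insertion, recording in Q the position of each new cell.

After inserting 5: P = [[5]].
After inserting 7: P = [[5, 7]].
After inserting 6: P = [[5, 6], [7]].
After inserting 4: P = [[4, 6], [5], [7]].
After inserting 1: P = [[1, 6], [4], [5], [7]].
After inserting 2: P = [[1, 2], [4, 6], [5], [7]].
After inserting 3: P = [[1, 2, 3], [4, 6], [5], [7]].

So P = [[1, 2, 3], [4, 6], [5], [7]], Q = [[1, 2, 7], [3, 6], [4], [5]].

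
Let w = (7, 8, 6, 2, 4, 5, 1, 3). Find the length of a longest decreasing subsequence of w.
4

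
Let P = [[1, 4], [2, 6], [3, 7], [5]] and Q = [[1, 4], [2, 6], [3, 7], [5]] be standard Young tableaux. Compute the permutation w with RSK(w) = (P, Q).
5 3 2 7 1 6 4

Reverse RSK: for i = n, n-1, ..., 1, locate i in Q, remove the corresponding corner cell from P, and reverse-bump its entry up through P; the value ejected from row 1 is w(i).

So w = 5 3 2 7 1 6 4.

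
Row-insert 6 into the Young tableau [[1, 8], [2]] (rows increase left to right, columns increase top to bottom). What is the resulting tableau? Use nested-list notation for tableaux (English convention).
In row 1, 6 replaces 8 (the leftmost entry greater than 6); 8 is bumped to row 2. 8 is appended to row 2. The new tableau is [[1, 6], [2, 8]].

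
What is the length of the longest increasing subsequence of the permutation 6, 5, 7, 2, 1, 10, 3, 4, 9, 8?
4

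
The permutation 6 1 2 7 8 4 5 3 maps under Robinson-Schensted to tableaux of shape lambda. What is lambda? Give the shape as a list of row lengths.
[4, 3, 1]

Row-insert each entry into an empty tableau.

After inserting 6: P = [[6]].
After inserting 1: P = [[1], [6]].
After inserting 2: P = [[1, 2], [6]].
After inserting 7: P = [[1, 2, 7], [6]].
After inserting 8: P = [[1, 2, 7, 8], [6]].
After inserting 4: P = [[1, 2, 4, 8], [6, 7]].
After inserting 5: P = [[1, 2, 4, 5], [6, 7, 8]].
After inserting 3: P = [[1, 2, 3, 5], [4, 7, 8], [6]].

The final insertion tableau P = [[1, 2, 3, 5], [4, 7, 8], [6]] has shape [4, 3, 1].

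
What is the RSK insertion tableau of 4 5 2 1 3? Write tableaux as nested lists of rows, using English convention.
P = [[1, 3], [2, 5], [4]]

Insert 4: appended to row 1. P = [[4]].
Insert 5: appended to row 1. P = [[4, 5]].
Insert 2: 2 bumps 4 from row 1; 4 starts row 2. P = [[2, 5], [4]].
Insert 1: 1 bumps 2 from row 1; 2 bumps 4 from row 2; 4 starts row 3. P = [[1, 5], [2], [4]].
Insert 3: 3 bumps 5 from row 1; 5 appends to row 2. P = [[1, 3], [2, 5], [4]].

So P = [[1, 3], [2, 5], [4]].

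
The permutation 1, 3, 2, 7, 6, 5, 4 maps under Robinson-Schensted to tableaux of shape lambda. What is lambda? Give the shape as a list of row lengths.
RSK row insertion gives P = [[1, 2, 4], [3, 5], [6], [7]], which has shape [3, 2, 1, 1].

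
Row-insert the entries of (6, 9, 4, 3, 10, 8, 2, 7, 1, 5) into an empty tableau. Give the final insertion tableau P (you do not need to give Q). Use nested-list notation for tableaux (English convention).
P = [[1, 5, 10], [2, 7], [3, 8], [4, 9], [6]]

Insert 6: appended to row 1. P = [[6]].
Insert 9: appended to row 1. P = [[6, 9]].
Insert 4: 4 bumps 6 from row 1; 6 starts row 2. P = [[4, 9], [6]].
Insert 3: 3 bumps 4 from row 1; 4 bumps 6 from row 2; 6 starts row 3. P = [[3, 9], [4], [6]].
Insert 10: appended to row 1. P = [[3, 9, 10], [4], [6]].
Insert 8: 8 bumps 9 from row 1; 9 appends to row 2. P = [[3, 8, 10], [4, 9], [6]].
Insert 2: 2 bumps 3 from row 1; 3 bumps 4 from row 2; 4 bumps 6 from row 3; 6 starts row 4. P = [[2, 8, 10], [3, 9], [4], [6]].
Insert 7: 7 bumps 8 from row 1; 8 bumps 9 from row 2; 9 appends to row 3. P = [[2, 7, 10], [3, 8], [4, 9], [6]].
Insert 1: 1 bumps 2 from row 1; 2 bumps 3 from row 2; 3 bumps 4 from row 3; 4 bumps 6 from row 4; 6 starts row 5. P = [[1, 7, 10], [2, 8], [3, 9], [4], [6]].
Insert 5: 5 bumps 7 from row 1; 7 bumps 8 from row 2; 8 bumps 9 from row 3; 9 appends to row 4. P = [[1, 5, 10], [2, 7], [3, 8], [4, 9], [6]].

So P = [[1, 5, 10], [2, 7], [3, 8], [4, 9], [6]].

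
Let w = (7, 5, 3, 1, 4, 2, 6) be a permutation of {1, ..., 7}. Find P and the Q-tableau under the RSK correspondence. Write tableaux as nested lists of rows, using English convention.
P = [[1, 2, 6], [3, 4], [5], [7]], Q = [[1, 5, 7], [2, 6], [3], [4]]

Insert each entry of the permutation into P by Schensted row insertion, recording in Q the position of each new cell.

Insert 7: appended to row 1. P = [[7]].
Insert 5: 5 bumps 7 from row 1; 7 starts row 2. P = [[5], [7]].
Insert 3: 3 bumps 5 from row 1; 5 bumps 7 from row 2; 7 starts row 3. P = [[3], [5], [7]].
Insert 1: 1 bumps 3 from row 1; 3 bumps 5 from row 2; 5 bumps 7 from row 3; 7 starts row 4. P = [[1], [3], [5], [7]].
Insert 4: appended to row 1. P = [[1, 4], [3], [5], [7]].
Insert 2: 2 bumps 4 from row 1; 4 appends to row 2. P = [[1, 2], [3, 4], [5], [7]].
Insert 6: appended to row 1. P = [[1, 2, 6], [3, 4], [5], [7]].

So P = [[1, 2, 6], [3, 4], [5], [7]], Q = [[1, 5, 7], [2, 6], [3], [4]].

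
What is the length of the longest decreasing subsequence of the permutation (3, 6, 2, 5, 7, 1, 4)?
3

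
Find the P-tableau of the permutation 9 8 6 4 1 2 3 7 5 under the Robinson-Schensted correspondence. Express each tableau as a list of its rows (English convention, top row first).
Insert 9: appended to row 1. P = [[9]].
Insert 8: 8 bumps 9 from row 1; 9 starts row 2. P = [[8], [9]].
Insert 6: 6 bumps 8 from row 1; 8 bumps 9 from row 2; 9 starts row 3. P = [[6], [8], [9]].
Insert 4: 4 bumps 6 from row 1; 6 bumps 8 from row 2; 8 bumps 9 from row 3; 9 starts row 4. P = [[4], [6], [8], [9]].
Insert 1: 1 bumps 4 from row 1; 4 bumps 6 from row 2; 6 bumps 8 from row 3; 8 bumps 9 from row 4; 9 starts row 5. P = [[1], [4], [6], [8], [9]].
Insert 2: appended to row 1. P = [[1, 2], [4], [6], [8], [9]].
Insert 3: appended to row 1. P = [[1, 2, 3], [4], [6], [8], [9]].
Insert 7: appended to row 1. P = [[1, 2, 3, 7], [4], [6], [8], [9]].
Insert 5: 5 bumps 7 from row 1; 7 appends to row 2. P = [[1, 2, 3, 5], [4, 7], [6], [8], [9]].

So P = [[1, 2, 3, 5], [4, 7], [6], [8], [9]].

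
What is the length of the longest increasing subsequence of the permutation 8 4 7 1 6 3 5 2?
3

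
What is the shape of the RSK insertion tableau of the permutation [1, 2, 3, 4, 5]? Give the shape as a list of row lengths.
[5]

Row-insert each entry into an empty tableau.

After inserting 1: P = [[1]].
After inserting 2: P = [[1, 2]].
After inserting 3: P = [[1, 2, 3]].
After inserting 4: P = [[1, 2, 3, 4]].
After inserting 5: P = [[1, 2, 3, 4, 5]].

The final insertion tableau P = [[1, 2, 3, 4, 5]] has shape [5].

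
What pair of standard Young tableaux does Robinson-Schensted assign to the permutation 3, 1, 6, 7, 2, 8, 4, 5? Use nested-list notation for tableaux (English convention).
P = [[1, 2, 4, 5], [3, 6, 7, 8]], Q = [[1, 3, 4, 6], [2, 5, 7, 8]]

Insert each entry of the permutation into P by Schensted row insertion, recording in Q the position of each new cell.

Insert 3: appended to row 1. P = [[3]].
Insert 1: 1 bumps 3 from row 1; 3 starts row 2. P = [[1], [3]].
Insert 6: appended to row 1. P = [[1, 6], [3]].
Insert 7: appended to row 1. P = [[1, 6, 7], [3]].
Insert 2: 2 bumps 6 from row 1; 6 appends to row 2. P = [[1, 2, 7], [3, 6]].
Insert 8: appended to row 1. P = [[1, 2, 7, 8], [3, 6]].
Insert 4: 4 bumps 7 from row 1; 7 appends to row 2. P = [[1, 2, 4, 8], [3, 6, 7]].
Insert 5: 5 bumps 8 from row 1; 8 appends to row 2. P = [[1, 2, 4, 5], [3, 6, 7, 8]].

So P = [[1, 2, 4, 5], [3, 6, 7, 8]], Q = [[1, 3, 4, 6], [2, 5, 7, 8]].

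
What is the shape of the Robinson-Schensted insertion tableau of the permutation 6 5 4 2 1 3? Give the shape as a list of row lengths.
RSK row insertion gives P = [[1, 3], [2], [4], [5], [6]], which has shape [2, 1, 1, 1, 1].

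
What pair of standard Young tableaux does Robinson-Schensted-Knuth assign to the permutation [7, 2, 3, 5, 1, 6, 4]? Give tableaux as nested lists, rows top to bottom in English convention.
Insert each entry of the permutation into P by Schensted row insertion, recording in Q the position of each new cell.

Insert 7: appended to row 1. P = [[7]].
Insert 2: 2 bumps 7 from row 1; 7 starts row 2. P = [[2], [7]].
Insert 3: appended to row 1. P = [[2, 3], [7]].
Insert 5: appended to row 1. P = [[2, 3, 5], [7]].
Insert 1: 1 bumps 2 from row 1; 2 bumps 7 from row 2; 7 starts row 3. P = [[1, 3, 5], [2], [7]].
Insert 6: appended to row 1. P = [[1, 3, 5, 6], [2], [7]].
Insert 4: 4 bumps 5 from row 1; 5 appends to row 2. P = [[1, 3, 4, 6], [2, 5], [7]].

So P = [[1, 3, 4, 6], [2, 5], [7]], Q = [[1, 3, 4, 6], [2, 7], [5]].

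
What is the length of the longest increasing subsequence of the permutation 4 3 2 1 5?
2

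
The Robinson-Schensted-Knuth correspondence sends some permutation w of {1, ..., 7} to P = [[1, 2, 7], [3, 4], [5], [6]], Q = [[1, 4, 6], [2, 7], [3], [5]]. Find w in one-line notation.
6 5 3 4 1 7 2

Reverse the RSK construction: for i from n down to 1, find the cell of Q containing i, remove the entry at that cell from P, and reverse-bump it up through P; the value ejected from row 1 is w(i).

Step i=7: Q has 7 at row 2, column 2; remove 4 from row 2 of P and reverse-bump: 4 enters row 1 and ejects 2. So w(7) = 2. P is now [[1, 4, 7], [3], [5], [6]].
Step i=6: Q has 6 at row 1, column 3; remove that cell from P, ejecting 7. So w(6) = 7. P is now [[1, 4], [3], [5], [6]].
Step i=5: Q has 5 at row 4, column 1; remove 6 from row 4 of P and reverse-bump: 6 enters row 3 and ejects 5; 5 enters row 2 and ejects 3; 3 enters row 1 and ejects 1. So w(5) = 1. P is now [[3, 4], [5], [6]].
Step i=4: Q has 4 at row 1, column 2; remove that cell from P, ejecting 4. So w(4) = 4. P is now [[3], [5], [6]].
Step i=3: Q has 3 at row 3, column 1; remove 6 from row 3 of P and reverse-bump: 6 enters row 2 and ejects 5; 5 enters row 1 and ejects 3. So w(3) = 3. P is now [[5], [6]].
Step i=2: Q has 2 at row 2, column 1; remove 6 from row 2 of P and reverse-bump: 6 enters row 1 and ejects 5. So w(2) = 5. P is now [[6]].
Step i=1: Q has 1 at row 1, column 1; remove that cell from P, ejecting 6. So w(1) = 6. P is now [].

So w = 6 5 3 4 1 7 2.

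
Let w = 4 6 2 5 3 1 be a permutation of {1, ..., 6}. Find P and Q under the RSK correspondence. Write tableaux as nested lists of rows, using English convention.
Insert each entry of the permutation into P by Schensted row insertion, recording in Q the position of each new cell.

Insert 4: appended to row 1. P = [[4]].
Insert 6: appended to row 1. P = [[4, 6]].
Insert 2: 2 bumps 4 from row 1; 4 starts row 2. P = [[2, 6], [4]].
Insert 5: 5 bumps 6 from row 1; 6 appends to row 2. P = [[2, 5], [4, 6]].
Insert 3: 3 bumps 5 from row 1; 5 bumps 6 from row 2; 6 starts row 3. P = [[2, 3], [4, 5], [6]].
Insert 1: 1 bumps 2 from row 1; 2 bumps 4 from row 2; 4 bumps 6 from row 3; 6 starts row 4. P = [[1, 3], [2, 5], [4], [6]].

So P = [[1, 3], [2, 5], [4], [6]], Q = [[1, 2], [3, 4], [5], [6]].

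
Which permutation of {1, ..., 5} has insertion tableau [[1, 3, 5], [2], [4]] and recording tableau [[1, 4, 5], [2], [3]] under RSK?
Reverse the RSK construction: for i from n down to 1, find the cell of Q containing i, remove the entry at that cell from P, and reverse-bump it up through P; the value ejected from row 1 is w(i).

Step i=5: Q has 5 at row 1, column 3; remove that cell from P, ejecting 5. So w(5) = 5. P is now [[1, 3], [2], [4]].
Step i=4: Q has 4 at row 1, column 2; remove that cell from P, ejecting 3. So w(4) = 3. P is now [[1], [2], [4]].
Step i=3: Q has 3 at row 3, column 1; remove 4 from row 3 of P and reverse-bump: 4 enters row 2 and ejects 2; 2 enters row 1 and ejects 1. So w(3) = 1. P is now [[2], [4]].
Step i=2: Q has 2 at row 2, column 1; remove 4 from row 2 of P and reverse-bump: 4 enters row 1 and ejects 2. So w(2) = 2. P is now [[4]].
Step i=1: Q has 1 at row 1, column 1; remove that cell from P, ejecting 4. So w(1) = 4. P is now [].

So w = 4 2 1 3 5.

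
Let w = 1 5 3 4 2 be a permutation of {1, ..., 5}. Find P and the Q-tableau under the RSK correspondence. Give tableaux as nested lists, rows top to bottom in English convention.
Insert each entry of the permutation into P by Schensted row insertion, recording in Q the position of each new cell.

Insert 1: appended to row 1. P = [[1]].
Insert 5: appended to row 1. P = [[1, 5]].
Insert 3: 3 bumps 5 from row 1; 5 starts row 2. P = [[1, 3], [5]].
Insert 4: appended to row 1. P = [[1, 3, 4], [5]].
Insert 2: 2 bumps 3 from row 1; 3 bumps 5 from row 2; 5 starts row 3. P = [[1, 2, 4], [3], [5]].

So P = [[1, 2, 4], [3], [5]], Q = [[1, 2, 4], [3], [5]].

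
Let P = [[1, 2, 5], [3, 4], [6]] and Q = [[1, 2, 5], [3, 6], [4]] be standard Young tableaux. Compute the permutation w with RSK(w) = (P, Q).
Reverse the RSK construction: for i from n down to 1, find the cell of Q containing i, remove the entry at that cell from P, and reverse-bump it up through P; the value ejected from row 1 is w(i).

Step i=6: Q has 6 at row 2, column 2; remove 4 from row 2 of P and reverse-bump: 4 enters row 1 and ejects 2. So w(6) = 2. P is now [[1, 4, 5], [3], [6]].
Step i=5: Q has 5 at row 1, column 3; remove that cell from P, ejecting 5. So w(5) = 5. P is now [[1, 4], [3], [6]].
Step i=4: Q has 4 at row 3, column 1; remove 6 from row 3 of P and reverse-bump: 6 enters row 2 and ejects 3; 3 enters row 1 and ejects 1. So w(4) = 1. P is now [[3, 4], [6]].
Step i=3: Q has 3 at row 2, column 1; remove 6 from row 2 of P and reverse-bump: 6 enters row 1 and ejects 4. So w(3) = 4. P is now [[3, 6]].
Step i=2: Q has 2 at row 1, column 2; remove that cell from P, ejecting 6. So w(2) = 6. P is now [[3]].
Step i=1: Q has 1 at row 1, column 1; remove that cell from P, ejecting 3. So w(1) = 3. P is now [].

So w = 3 6 4 1 5 2.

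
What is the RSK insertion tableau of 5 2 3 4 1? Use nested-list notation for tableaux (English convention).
After inserting 5: P = [[5]].
After inserting 2: P = [[2], [5]].
After inserting 3: P = [[2, 3], [5]].
After inserting 4: P = [[2, 3, 4], [5]].
After inserting 1: P = [[1, 3, 4], [2], [5]].

So P = [[1, 3, 4], [2], [5]].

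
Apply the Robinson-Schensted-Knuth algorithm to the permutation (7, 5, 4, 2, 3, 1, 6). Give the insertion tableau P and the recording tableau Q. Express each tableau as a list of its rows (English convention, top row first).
P = [[1, 3, 6], [2], [4], [5], [7]], Q = [[1, 5, 7], [2], [3], [4], [6]]

Insert each entry of the permutation into P by Schensted row insertion, recording in Q the position of each new cell.

Insert 7: appended to row 1. P = [[7]].
Insert 5: 5 bumps 7 from row 1; 7 starts row 2. P = [[5], [7]].
Insert 4: 4 bumps 5 from row 1; 5 bumps 7 from row 2; 7 starts row 3. P = [[4], [5], [7]].
Insert 2: 2 bumps 4 from row 1; 4 bumps 5 from row 2; 5 bumps 7 from row 3; 7 starts row 4. P = [[2], [4], [5], [7]].
Insert 3: appended to row 1. P = [[2, 3], [4], [5], [7]].
Insert 1: 1 bumps 2 from row 1; 2 bumps 4 from row 2; 4 bumps 5 from row 3; 5 bumps 7 from row 4; 7 starts row 5. P = [[1, 3], [2], [4], [5], [7]].
Insert 6: appended to row 1. P = [[1, 3, 6], [2], [4], [5], [7]].

So P = [[1, 3, 6], [2], [4], [5], [7]], Q = [[1, 5, 7], [2], [3], [4], [6]].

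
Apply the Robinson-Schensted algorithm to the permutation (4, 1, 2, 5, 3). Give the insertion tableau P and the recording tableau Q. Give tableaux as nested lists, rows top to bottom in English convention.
Insert each entry of the permutation into P by Schensted row insertion, recording in Q the position of each new cell.

After inserting 4: P = [[4]].
After inserting 1: P = [[1], [4]].
After inserting 2: P = [[1, 2], [4]].
After inserting 5: P = [[1, 2, 5], [4]].
After inserting 3: P = [[1, 2, 3], [4, 5]].

So P = [[1, 2, 3], [4, 5]], Q = [[1, 3, 4], [2, 5]].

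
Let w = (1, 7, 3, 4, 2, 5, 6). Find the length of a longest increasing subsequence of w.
5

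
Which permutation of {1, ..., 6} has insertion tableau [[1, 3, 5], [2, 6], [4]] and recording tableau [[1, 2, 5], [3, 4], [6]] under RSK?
Reverse the RSK construction: for i from n down to 1, find the cell of Q containing i, remove the entry at that cell from P, and reverse-bump it up through P; the value ejected from row 1 is w(i).

Step i=6: Q has 6 at row 3, column 1; remove 4 from row 3 of P and reverse-bump: 4 enters row 2 and ejects 2; 2 enters row 1 and ejects 1. So w(6) = 1. P is now [[2, 3, 5], [4, 6]].
Step i=5: Q has 5 at row 1, column 3; remove that cell from P, ejecting 5. So w(5) = 5. P is now [[2, 3], [4, 6]].
Step i=4: Q has 4 at row 2, column 2; remove 6 from row 2 of P and reverse-bump: 6 enters row 1 and ejects 3. So w(4) = 3. P is now [[2, 6], [4]].
Step i=3: Q has 3 at row 2, column 1; remove 4 from row 2 of P and reverse-bump: 4 enters row 1 and ejects 2. So w(3) = 2. P is now [[4, 6]].
Step i=2: Q has 2 at row 1, column 2; remove that cell from P, ejecting 6. So w(2) = 6. P is now [[4]].
Step i=1: Q has 1 at row 1, column 1; remove that cell from P, ejecting 4. So w(1) = 4. P is now [].

So w = 4 6 2 3 5 1.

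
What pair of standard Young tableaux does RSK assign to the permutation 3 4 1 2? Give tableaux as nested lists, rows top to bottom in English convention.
Insert each entry of the permutation into P by Schensted row insertion, recording in Q the position of each new cell.

Insert 3: appended to row 1. P = [[3]].
Insert 4: appended to row 1. P = [[3, 4]].
Insert 1: 1 bumps 3 from row 1; 3 starts row 2. P = [[1, 4], [3]].
Insert 2: 2 bumps 4 from row 1; 4 appends to row 2. P = [[1, 2], [3, 4]].

So P = [[1, 2], [3, 4]], Q = [[1, 2], [3, 4]].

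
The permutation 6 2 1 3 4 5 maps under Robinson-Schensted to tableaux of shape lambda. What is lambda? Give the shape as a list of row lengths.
Row-insert each entry into an empty tableau.

After inserting 6: P = [[6]].
After inserting 2: P = [[2], [6]].
After inserting 1: P = [[1], [2], [6]].
After inserting 3: P = [[1, 3], [2], [6]].
After inserting 4: P = [[1, 3, 4], [2], [6]].
After inserting 5: P = [[1, 3, 4, 5], [2], [6]].

The final insertion tableau P = [[1, 3, 4, 5], [2], [6]] has shape [4, 1, 1].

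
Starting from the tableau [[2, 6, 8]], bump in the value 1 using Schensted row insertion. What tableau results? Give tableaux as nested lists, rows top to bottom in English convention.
In row 1, 1 replaces 2 (the leftmost entry greater than 1); 2 is bumped to row 2. 2 starts a new row 2. The new tableau is [[1, 6, 8], [2]].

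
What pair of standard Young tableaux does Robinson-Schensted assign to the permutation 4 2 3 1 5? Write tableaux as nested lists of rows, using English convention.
P = [[1, 3, 5], [2], [4]], Q = [[1, 3, 5], [2], [4]]

Insert each entry of the permutation into P by Schensted row insertion, recording in Q the position of each new cell.

Insert 4: appended to row 1. P = [[4]].
Insert 2: 2 bumps 4 from row 1; 4 starts row 2. P = [[2], [4]].
Insert 3: appended to row 1. P = [[2, 3], [4]].
Insert 1: 1 bumps 2 from row 1; 2 bumps 4 from row 2; 4 starts row 3. P = [[1, 3], [2], [4]].
Insert 5: appended to row 1. P = [[1, 3, 5], [2], [4]].

So P = [[1, 3, 5], [2], [4]], Q = [[1, 3, 5], [2], [4]].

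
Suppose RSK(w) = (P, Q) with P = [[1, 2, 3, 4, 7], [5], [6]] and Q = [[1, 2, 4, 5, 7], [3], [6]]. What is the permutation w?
1 6 2 3 5 4 7

Reverse RSK: for i = n, n-1, ..., 1, locate i in Q, remove the corresponding corner cell from P, and reverse-bump its entry up through P; the value ejected from row 1 is w(i).

So w = 1 6 2 3 5 4 7.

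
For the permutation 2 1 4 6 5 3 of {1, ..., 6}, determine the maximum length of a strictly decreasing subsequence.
3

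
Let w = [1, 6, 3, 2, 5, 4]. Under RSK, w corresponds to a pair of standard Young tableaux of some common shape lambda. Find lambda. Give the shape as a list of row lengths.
Row-insert each entry into an empty tableau.

After inserting 1: P = [[1]].
After inserting 6: P = [[1, 6]].
After inserting 3: P = [[1, 3], [6]].
After inserting 2: P = [[1, 2], [3], [6]].
After inserting 5: P = [[1, 2, 5], [3], [6]].
After inserting 4: P = [[1, 2, 4], [3, 5], [6]].

The final insertion tableau P = [[1, 2, 4], [3, 5], [6]] has shape [3, 2, 1].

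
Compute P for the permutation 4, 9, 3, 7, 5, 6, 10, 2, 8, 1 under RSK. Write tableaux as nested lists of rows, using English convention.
P = [[1, 5, 6, 8], [2, 7, 10], [3], [4], [9]]

Insert 4: appended to row 1. P = [[4]].
Insert 9: appended to row 1. P = [[4, 9]].
Insert 3: 3 bumps 4 from row 1; 4 starts row 2. P = [[3, 9], [4]].
Insert 7: 7 bumps 9 from row 1; 9 appends to row 2. P = [[3, 7], [4, 9]].
Insert 5: 5 bumps 7 from row 1; 7 bumps 9 from row 2; 9 starts row 3. P = [[3, 5], [4, 7], [9]].
Insert 6: appended to row 1. P = [[3, 5, 6], [4, 7], [9]].
Insert 10: appended to row 1. P = [[3, 5, 6, 10], [4, 7], [9]].
Insert 2: 2 bumps 3 from row 1; 3 bumps 4 from row 2; 4 bumps 9 from row 3; 9 starts row 4. P = [[2, 5, 6, 10], [3, 7], [4], [9]].
Insert 8: 8 bumps 10 from row 1; 10 appends to row 2. P = [[2, 5, 6, 8], [3, 7, 10], [4], [9]].
Insert 1: 1 bumps 2 from row 1; 2 bumps 3 from row 2; 3 bumps 4 from row 3; 4 bumps 9 from row 4; 9 starts row 5. P = [[1, 5, 6, 8], [2, 7, 10], [3], [4], [9]].

So P = [[1, 5, 6, 8], [2, 7, 10], [3], [4], [9]].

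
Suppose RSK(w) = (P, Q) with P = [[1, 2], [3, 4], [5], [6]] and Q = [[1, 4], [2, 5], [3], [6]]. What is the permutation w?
6 3 1 5 4 2

Reverse RSK: for i = n, n-1, ..., 1, locate i in Q, remove the corresponding corner cell from P, and reverse-bump its entry up through P; the value ejected from row 1 is w(i).

So w = 6 3 1 5 4 2.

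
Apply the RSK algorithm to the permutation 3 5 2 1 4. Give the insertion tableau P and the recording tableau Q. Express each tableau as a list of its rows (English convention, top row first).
P = [[1, 4], [2, 5], [3]], Q = [[1, 2], [3, 5], [4]]

Insert each entry of the permutation into P by Schensted row insertion, recording in Q the position of each new cell.

Insert 3: appended to row 1. P = [[3]].
Insert 5: appended to row 1. P = [[3, 5]].
Insert 2: 2 bumps 3 from row 1; 3 starts row 2. P = [[2, 5], [3]].
Insert 1: 1 bumps 2 from row 1; 2 bumps 3 from row 2; 3 starts row 3. P = [[1, 5], [2], [3]].
Insert 4: 4 bumps 5 from row 1; 5 appends to row 2. P = [[1, 4], [2, 5], [3]].

So P = [[1, 4], [2, 5], [3]], Q = [[1, 2], [3, 5], [4]].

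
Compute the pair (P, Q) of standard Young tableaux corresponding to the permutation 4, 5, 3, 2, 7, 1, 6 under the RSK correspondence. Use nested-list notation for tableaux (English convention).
P = [[1, 5, 6], [2, 7], [3], [4]], Q = [[1, 2, 5], [3, 7], [4], [6]]

Insert each entry of the permutation into P by Schensted row insertion, recording in Q the position of each new cell.

Insert 4: appended to row 1. P = [[4]].
Insert 5: appended to row 1. P = [[4, 5]].
Insert 3: 3 bumps 4 from row 1; 4 starts row 2. P = [[3, 5], [4]].
Insert 2: 2 bumps 3 from row 1; 3 bumps 4 from row 2; 4 starts row 3. P = [[2, 5], [3], [4]].
Insert 7: appended to row 1. P = [[2, 5, 7], [3], [4]].
Insert 1: 1 bumps 2 from row 1; 2 bumps 3 from row 2; 3 bumps 4 from row 3; 4 starts row 4. P = [[1, 5, 7], [2], [3], [4]].
Insert 6: 6 bumps 7 from row 1; 7 appends to row 2. P = [[1, 5, 6], [2, 7], [3], [4]].

So P = [[1, 5, 6], [2, 7], [3], [4]], Q = [[1, 2, 5], [3, 7], [4], [6]].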